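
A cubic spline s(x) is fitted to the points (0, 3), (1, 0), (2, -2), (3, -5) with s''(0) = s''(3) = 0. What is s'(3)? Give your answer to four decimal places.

Write m_i for s''(x_i). With h_i = 1, 1, 1 and divided differences Δ_i = -3, -2, -3, the continuity of s' gives the tridiagonal system
  1·m_0 + 4·m_1 + 1·m_2 = 6(Δ_1 - Δ_0) = 6
  1·m_1 + 4·m_2 + 1·m_3 = 6(Δ_2 - Δ_1) = -6
Natural end conditions: m_0 = m_3 = 0.
Hence m_0 = 0, m_1 = 2, m_2 = -2, m_3 = 0.
On [2, 3], s'(x) = b_2 + 2c_2·(x - 2) + 3d_2·(x - 2)² with b_2 = Δ_2 - h_2(2m_2 + m_3)/6 = -7/3, c_2 = m_2/2 = -1, d_2 = (m_3 - m_2)/(6h_2) = 1/3. So s'(3) = -10/3.

-3.3333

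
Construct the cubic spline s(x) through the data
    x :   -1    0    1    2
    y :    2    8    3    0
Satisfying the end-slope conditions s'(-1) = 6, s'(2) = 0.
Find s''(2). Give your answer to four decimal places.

5.6000

With σ_i denoting the second derivative at x_i, h_i = 1, 1, 1, and Δ_i = (y_(i+1) − y_i)/h_i = 6, -5, -3:
  1·σ_0 + 4·σ_1 + 1·σ_2 = 6(Δ_1 - Δ_0) = -66
  1·σ_1 + 4·σ_2 + 1·σ_3 = 6(Δ_2 - Δ_1) = 12
Clamped end conditions give two more equations: 2h_0·σ_0 + h_0·σ_1 = 6(Δ_0 - s'(-1)) = 0 and h_2·σ_2 + 2h_2·σ_3 = 6(s'(2) - Δ_2) = 18.
Solving the tridiagonal system: σ_0 = 52/5, σ_1 = -104/5, σ_2 = 34/5, σ_3 = 28/5.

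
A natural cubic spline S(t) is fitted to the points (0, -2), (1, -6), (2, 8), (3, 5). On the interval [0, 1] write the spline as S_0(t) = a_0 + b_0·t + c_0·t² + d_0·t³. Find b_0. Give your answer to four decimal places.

Write M_i for S''(x_i). With h_i = 1, 1, 1 and divided differences Δ_i = -4, 14, -3, the continuity of S' gives the tridiagonal system
  1·M_0 + 4·M_1 + 1·M_2 = 6(Δ_1 - Δ_0) = 108
  1·M_1 + 4·M_2 + 1·M_3 = 6(Δ_2 - Δ_1) = -102
Natural end conditions: M_0 = M_3 = 0.
Solving: M_0 = 0, M_1 = 178/5, M_2 = -172/5, M_3 = 0.
On [0, 1], with S_0(t) = a_0 + b_0·t + c_0·t² + d_0·t³: c_0 = M_0/2 = 0, d_0 = (M_1 - M_0)/(6h_0) = 89/15, b_0 = Δ_0 - h_0(2M_0 + M_1)/6 = -149/15.

-9.9333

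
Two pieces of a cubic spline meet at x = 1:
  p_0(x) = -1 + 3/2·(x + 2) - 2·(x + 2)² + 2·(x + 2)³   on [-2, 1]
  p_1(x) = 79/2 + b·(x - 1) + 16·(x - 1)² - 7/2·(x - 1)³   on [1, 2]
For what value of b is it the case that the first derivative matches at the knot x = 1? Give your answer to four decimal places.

p_0'(x) = 3/2 - 4·(x + 2) + 6·(x + 2)², so p_0'(1) = 87/2. On the right, p_1'(1) = b, so b = 87/2.

43.5000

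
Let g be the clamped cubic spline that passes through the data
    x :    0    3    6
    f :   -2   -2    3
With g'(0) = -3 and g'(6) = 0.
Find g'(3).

2

Let σ_i = g''(x_i). Step sizes h_i = 3, 3; slopes of the chords Δ_i = (y_(i+1) - y_i)/h_i = 0, 5/3.
  3·σ_0 + 12·σ_1 + 3·σ_2 = 6(Δ_1 - Δ_0) = 10
Clamped end conditions give two more equations: 2h_0·σ_0 + h_0·σ_1 = 6(Δ_0 - g'(0)) = 18 and h_1·σ_1 + 2h_1·σ_2 = 6(g'(6) - Δ_1) = -10.
Forward elimination and back-substitution give σ_0 = 8/3, σ_1 = 2/3, σ_2 = -2.
On [3, 6], g'(x) = b_1 + 2c_1·(x - 3) + 3d_1·(x - 3)² with b_1 = Δ_1 - h_1(2σ_1 + σ_2)/6 = 2, c_1 = σ_1/2 = 1/3, d_1 = (σ_2 - σ_1)/(6h_1) = -4/27. So g'(3) = 2.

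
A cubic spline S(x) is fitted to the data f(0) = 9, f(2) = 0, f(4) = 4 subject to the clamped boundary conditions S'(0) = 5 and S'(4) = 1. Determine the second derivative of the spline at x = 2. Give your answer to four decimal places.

11.7500

Write M_i for S''(x_i). With h_i = 2, 2 and divided differences Δ_i = -9/2, 2, the continuity of S' gives the tridiagonal system
  2·M_0 + 8·M_1 + 2·M_2 = 6(Δ_1 - Δ_0) = 39
Clamped end conditions give two more equations: 2h_0·M_0 + h_0·M_1 = 6(Δ_0 - S'(0)) = -57 and h_1·M_1 + 2h_1·M_2 = 6(S'(4) - Δ_1) = -6.
Hence M_0 = -161/8, M_1 = 47/4, M_2 = -59/8.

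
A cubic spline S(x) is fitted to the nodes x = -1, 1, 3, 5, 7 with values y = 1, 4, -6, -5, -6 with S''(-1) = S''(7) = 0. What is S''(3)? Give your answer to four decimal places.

Let M_i = S''(x_i). Step sizes h_i = 2, 2, 2, 2; slopes of the chords Δ_i = (y_(i+1) - y_i)/h_i = 3/2, -5, 1/2, -1/2.
  2·M_0 + 8·M_1 + 2·M_2 = 6(Δ_1 - Δ_0) = -39
  2·M_1 + 8·M_2 + 2·M_3 = 6(Δ_2 - Δ_1) = 33
  2·M_2 + 8·M_3 + 2·M_4 = 6(Δ_3 - Δ_2) = -6
Natural end conditions: M_0 = M_4 = 0.
Hence M_0 = 0, M_1 = -723/112, M_2 = 177/28, M_3 = -261/112, M_4 = 0.

6.3214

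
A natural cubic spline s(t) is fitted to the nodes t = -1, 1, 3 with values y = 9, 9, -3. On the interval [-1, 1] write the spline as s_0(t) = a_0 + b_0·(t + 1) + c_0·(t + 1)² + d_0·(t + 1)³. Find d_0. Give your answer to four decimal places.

With M_i denoting the second derivative at x_i, h_i = 2, 2, and Δ_i = (y_(i+1) − y_i)/h_i = 0, -6:
  2·M_0 + 8·M_1 + 2·M_2 = 6(Δ_1 - Δ_0) = -36
Natural end conditions: M_0 = M_2 = 0.
Forward elimination and back-substitution give M_0 = 0, M_1 = -9/2, M_2 = 0.
On [-1, 1], with s_0(t) = a_0 + b_0·(t + 1) + c_0·(t + 1)² + d_0·(t + 1)³: c_0 = M_0/2 = 0, d_0 = (M_1 - M_0)/(6h_0) = -3/8, b_0 = Δ_0 - h_0(2M_0 + M_1)/6 = 3/2.

-0.3750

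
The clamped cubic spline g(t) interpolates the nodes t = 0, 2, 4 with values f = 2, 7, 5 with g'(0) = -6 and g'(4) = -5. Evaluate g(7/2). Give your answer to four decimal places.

Put m_i = g'' at the i-th knot. Here h = (2, 2) and Δ = (5/2, -1), so the interior equations h_(i-1)·m_(i-1) + 2(h_(i-1)+h_i)·m_i + h_i·m_(i+1) = 6(Δ_i − Δ_(i-1)) read
  2·m_0 + 8·m_1 + 2·m_2 = 6(Δ_1 - Δ_0) = -21
Clamped end conditions give two more equations: 2h_0·m_0 + h_0·m_1 = 6(Δ_0 - g'(0)) = 51 and h_1·m_1 + 2h_1·m_2 = 6(g'(4) - Δ_1) = -24.
Hence m_0 = 125/8, m_1 = -23/4, m_2 = -25/8.
On [2, 4], g(t) = 7 + 31/8·(t - 2) - 23/8·(t - 2)² + 7/32·(t - 2)³.
With (t - 2) = 3/2: g(7/2) = 1813/256.

7.0820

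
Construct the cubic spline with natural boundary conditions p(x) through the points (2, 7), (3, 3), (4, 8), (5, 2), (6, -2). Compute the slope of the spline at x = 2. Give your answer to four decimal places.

Put m_i = p'' at the i-th knot. Here h = (1, 1, 1, 1) and Δ = (-4, 5, -6, -4), so the interior equations h_(i-1)·m_(i-1) + 2(h_(i-1)+h_i)·m_i + h_i·m_(i+1) = 6(Δ_i − Δ_(i-1)) read
  1·m_0 + 4·m_1 + 1·m_2 = 6(Δ_1 - Δ_0) = 54
  1·m_1 + 4·m_2 + 1·m_3 = 6(Δ_2 - Δ_1) = -66
  1·m_2 + 4·m_3 + 1·m_4 = 6(Δ_3 - Δ_2) = 12
Natural end conditions: m_0 = m_4 = 0.
Solving: m_0 = 0, m_1 = 543/28, m_2 = -165/7, m_3 = 249/28, m_4 = 0.
On [2, 3], p'(x) = b_0 + 2c_0·(x - 2) + 3d_0·(x - 2)² with b_0 = Δ_0 - h_0(2m_0 + m_1)/6 = -405/56, c_0 = m_0/2 = 0, d_0 = (m_1 - m_0)/(6h_0) = 181/56. So p'(2) = -405/56.

-7.2321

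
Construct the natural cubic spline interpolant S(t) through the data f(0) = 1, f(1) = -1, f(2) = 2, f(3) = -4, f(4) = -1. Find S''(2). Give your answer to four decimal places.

-21.4286

Put M_i = S'' at the i-th knot. Here h = (1, 1, 1, 1) and Δ = (-2, 3, -6, 3), so the interior equations h_(i-1)·M_(i-1) + 2(h_(i-1)+h_i)·M_i + h_i·M_(i+1) = 6(Δ_i − Δ_(i-1)) read
  1·M_0 + 4·M_1 + 1·M_2 = 6(Δ_1 - Δ_0) = 30
  1·M_1 + 4·M_2 + 1·M_3 = 6(Δ_2 - Δ_1) = -54
  1·M_2 + 4·M_3 + 1·M_4 = 6(Δ_3 - Δ_2) = 54
Natural end conditions: M_0 = M_4 = 0.
Solving the tridiagonal system: M_0 = 0, M_1 = 90/7, M_2 = -150/7, M_3 = 132/7, M_4 = 0.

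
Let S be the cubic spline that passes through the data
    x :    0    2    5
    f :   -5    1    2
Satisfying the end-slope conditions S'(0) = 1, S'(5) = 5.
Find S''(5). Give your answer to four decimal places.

Let σ_i = S''(x_i). Step sizes h_i = 2, 3; slopes of the chords Δ_i = (y_(i+1) - y_i)/h_i = 3, 1/3.
  2·σ_0 + 10·σ_1 + 3·σ_2 = 6(Δ_1 - Δ_0) = -16
Clamped end conditions give two more equations: 2h_0·σ_0 + h_0·σ_1 = 6(Δ_0 - S'(0)) = 12 and h_1·σ_1 + 2h_1·σ_2 = 6(S'(5) - Δ_1) = 28.
Solving the tridiagonal system: σ_0 = 27/5, σ_1 = -24/5, σ_2 = 106/15.

7.0667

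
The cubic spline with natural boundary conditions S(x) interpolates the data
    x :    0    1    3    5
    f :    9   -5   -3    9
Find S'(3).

Write m_i for S''(x_i). With h_i = 1, 2, 2 and divided differences Δ_i = -14, 1, 6, the continuity of S' gives the tridiagonal system
  1·m_0 + 6·m_1 + 2·m_2 = 6(Δ_1 - Δ_0) = 90
  2·m_1 + 8·m_2 + 2·m_3 = 6(Δ_2 - Δ_1) = 30
Natural end conditions: m_0 = m_3 = 0.
Solving: m_0 = 0, m_1 = 15, m_2 = 0, m_3 = 0.
On [3, 5], S'(x) = b_2 + 2c_2·(x - 3) + 3d_2·(x - 3)² with b_2 = Δ_2 - h_2(2m_2 + m_3)/6 = 6, c_2 = m_2/2 = 0, d_2 = (m_3 - m_2)/(6h_2) = 0. So S'(3) = 6.

6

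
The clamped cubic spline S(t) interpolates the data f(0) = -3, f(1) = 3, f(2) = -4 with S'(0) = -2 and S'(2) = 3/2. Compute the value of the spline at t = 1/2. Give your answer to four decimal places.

Put M_i = S'' at the i-th knot. Here h = (1, 1) and Δ = (6, -7), so the interior equations h_(i-1)·M_(i-1) + 2(h_(i-1)+h_i)·M_i + h_i·M_(i+1) = 6(Δ_i − Δ_(i-1)) read
  1·M_0 + 4·M_1 + 1·M_2 = 6(Δ_1 - Δ_0) = -78
Clamped end conditions give two more equations: 2h_0·M_0 + h_0·M_1 = 6(Δ_0 - S'(0)) = 48 and h_1·M_1 + 2h_1·M_2 = 6(S'(2) - Δ_1) = 51.
Forward elimination and back-substitution give M_0 = 181/4, M_1 = -85/2, M_2 = 187/4.
On [0, 1], S(t) = -3 - 2·t + 181/8·t² - 117/8·t³.
With t = 1/2: S(1/2) = -11/64.

-0.1719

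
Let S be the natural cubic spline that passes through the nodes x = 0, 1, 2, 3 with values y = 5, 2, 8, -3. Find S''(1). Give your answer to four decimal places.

21.2000

With M_i denoting the second derivative at x_i, h_i = 1, 1, 1, and Δ_i = (y_(i+1) − y_i)/h_i = -3, 6, -11:
  1·M_0 + 4·M_1 + 1·M_2 = 6(Δ_1 - Δ_0) = 54
  1·M_1 + 4·M_2 + 1·M_3 = 6(Δ_2 - Δ_1) = -102
Natural end conditions: M_0 = M_3 = 0.
Solving the tridiagonal system: M_0 = 0, M_1 = 106/5, M_2 = -154/5, M_3 = 0.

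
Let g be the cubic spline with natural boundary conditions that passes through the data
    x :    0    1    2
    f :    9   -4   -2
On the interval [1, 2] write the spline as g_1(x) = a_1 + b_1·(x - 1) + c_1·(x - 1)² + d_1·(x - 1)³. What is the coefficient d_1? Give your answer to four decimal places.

Put M_i = g'' at the i-th knot. Here h = (1, 1) and Δ = (-13, 2), so the interior equations h_(i-1)·M_(i-1) + 2(h_(i-1)+h_i)·M_i + h_i·M_(i+1) = 6(Δ_i − Δ_(i-1)) read
  1·M_0 + 4·M_1 + 1·M_2 = 6(Δ_1 - Δ_0) = 90
Natural end conditions: M_0 = M_2 = 0.
Solving the tridiagonal system: M_0 = 0, M_1 = 45/2, M_2 = 0.
On [1, 2], with g_1(x) = a_1 + b_1·(x - 1) + c_1·(x - 1)² + d_1·(x - 1)³: c_1 = M_1/2 = 45/4, d_1 = (M_2 - M_1)/(6h_1) = -15/4, b_1 = Δ_1 - h_1(2M_1 + M_2)/6 = -11/2.

-3.7500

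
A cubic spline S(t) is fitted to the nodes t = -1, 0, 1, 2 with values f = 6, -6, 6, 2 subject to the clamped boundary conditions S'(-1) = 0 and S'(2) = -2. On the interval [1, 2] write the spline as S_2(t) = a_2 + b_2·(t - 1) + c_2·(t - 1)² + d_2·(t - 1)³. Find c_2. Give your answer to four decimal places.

-23.8667

Let σ_i = S''(x_i). Step sizes h_i = 1, 1, 1; slopes of the chords Δ_i = (y_(i+1) - y_i)/h_i = -12, 12, -4.
  1·σ_0 + 4·σ_1 + 1·σ_2 = 6(Δ_1 - Δ_0) = 144
  1·σ_1 + 4·σ_2 + 1·σ_3 = 6(Δ_2 - Δ_1) = -96
Clamped end conditions give two more equations: 2h_0·σ_0 + h_0·σ_1 = 6(Δ_0 - S'(-1)) = -72 and h_2·σ_2 + 2h_2·σ_3 = 6(S'(2) - Δ_2) = 12.
Solving the tridiagonal system: σ_0 = -1028/15, σ_1 = 976/15, σ_2 = -716/15, σ_3 = 448/15.
On [1, 2], with S_2(t) = a_2 + b_2·(t - 1) + c_2·(t - 1)² + d_2·(t - 1)³: c_2 = σ_2/2 = -358/15, d_2 = (σ_3 - σ_2)/(6h_2) = 194/15, b_2 = Δ_2 - h_2(2σ_2 + σ_3)/6 = 104/15.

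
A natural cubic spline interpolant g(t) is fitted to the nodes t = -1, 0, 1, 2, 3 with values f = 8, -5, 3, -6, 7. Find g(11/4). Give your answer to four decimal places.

1.9964

Put m_i = g'' at the i-th knot. Here h = (1, 1, 1, 1) and Δ = (-13, 8, -9, 13), so the interior equations h_(i-1)·m_(i-1) + 2(h_(i-1)+h_i)·m_i + h_i·m_(i+1) = 6(Δ_i − Δ_(i-1)) read
  1·m_0 + 4·m_1 + 1·m_2 = 6(Δ_1 - Δ_0) = 126
  1·m_1 + 4·m_2 + 1·m_3 = 6(Δ_2 - Δ_1) = -102
  1·m_2 + 4·m_3 + 1·m_4 = 6(Δ_3 - Δ_2) = 132
Natural end conditions: m_0 = m_4 = 0.
Hence m_0 = 0, m_1 = 1215/28, m_2 = -333/7, m_3 = 1257/28, m_4 = 0.
On [2, 3], g(t) = -6 - 55/28·(t - 2) + 1257/56·(t - 2)² - 419/56·(t - 2)³.
With (t - 2) = 3/4: g(11/4) = 7155/3584.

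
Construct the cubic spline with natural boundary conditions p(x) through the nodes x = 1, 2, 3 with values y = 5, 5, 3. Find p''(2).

-3

With M_i denoting the second derivative at x_i, h_i = 1, 1, and Δ_i = (y_(i+1) − y_i)/h_i = 0, -2:
  1·M_0 + 4·M_1 + 1·M_2 = 6(Δ_1 - Δ_0) = -12
Natural end conditions: M_0 = M_2 = 0.
Solving the tridiagonal system: M_0 = 0, M_1 = -3, M_2 = 0.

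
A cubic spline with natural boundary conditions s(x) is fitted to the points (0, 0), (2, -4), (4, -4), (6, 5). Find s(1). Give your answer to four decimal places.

With M_i denoting the second derivative at x_i, h_i = 2, 2, 2, and Δ_i = (y_(i+1) − y_i)/h_i = -2, 0, 9/2:
  2·M_0 + 8·M_1 + 2·M_2 = 6(Δ_1 - Δ_0) = 12
  2·M_1 + 8·M_2 + 2·M_3 = 6(Δ_2 - Δ_1) = 27
Natural end conditions: M_0 = M_3 = 0.
Solving the tridiagonal system: M_0 = 0, M_1 = 7/10, M_2 = 16/5, M_3 = 0.
On [0, 2], s(x) = 0 - 67/30·x + 0·x² + 7/120·x³.
With x = 1: s(1) = -87/40.

-2.1750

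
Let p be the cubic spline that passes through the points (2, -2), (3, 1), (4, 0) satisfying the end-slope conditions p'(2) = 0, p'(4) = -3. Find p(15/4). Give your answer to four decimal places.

Put M_i = p'' at the i-th knot. Here h = (1, 1) and Δ = (3, -1), so the interior equations h_(i-1)·M_(i-1) + 2(h_(i-1)+h_i)·M_i + h_i·M_(i+1) = 6(Δ_i − Δ_(i-1)) read
  1·M_0 + 4·M_1 + 1·M_2 = 6(Δ_1 - Δ_0) = -24
Clamped end conditions give two more equations: 2h_0·M_0 + h_0·M_1 = 6(Δ_0 - p'(2)) = 18 and h_1·M_1 + 2h_1·M_2 = 6(p'(4) - Δ_1) = -12.
Solving the tridiagonal system: M_0 = 27/2, M_1 = -9, M_2 = -3/2.
On [3, 4], p(x) = 1 + 9/4·(x - 3) - 9/2·(x - 3)² + 5/4·(x - 3)³.
With (x - 3) = 3/4: p(15/4) = 175/256.

0.6836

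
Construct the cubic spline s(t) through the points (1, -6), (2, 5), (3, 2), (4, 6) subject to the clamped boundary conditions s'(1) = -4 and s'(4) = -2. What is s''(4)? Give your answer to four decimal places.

With M_i denoting the second derivative at x_i, h_i = 1, 1, 1, and Δ_i = (y_(i+1) − y_i)/h_i = 11, -3, 4:
  1·M_0 + 4·M_1 + 1·M_2 = 6(Δ_1 - Δ_0) = -84
  1·M_1 + 4·M_2 + 1·M_3 = 6(Δ_2 - Δ_1) = 42
Clamped end conditions give two more equations: 2h_0·M_0 + h_0·M_1 = 6(Δ_0 - s'(1)) = 90 and h_2·M_2 + 2h_2·M_3 = 6(s'(4) - Δ_2) = -36.
Solving: M_0 = 1016/15, M_1 = -682/15, M_2 = 452/15, M_3 = -496/15.

-33.0667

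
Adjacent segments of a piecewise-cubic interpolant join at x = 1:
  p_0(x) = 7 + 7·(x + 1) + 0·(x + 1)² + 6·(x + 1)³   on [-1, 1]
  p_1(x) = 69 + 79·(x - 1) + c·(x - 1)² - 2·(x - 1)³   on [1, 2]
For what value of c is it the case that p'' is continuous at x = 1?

36

p_0''(x) = 0 + 36·(x + 1), so p_0''(1) = 72. On the right, p_1''(1) = 2c, so c = 36.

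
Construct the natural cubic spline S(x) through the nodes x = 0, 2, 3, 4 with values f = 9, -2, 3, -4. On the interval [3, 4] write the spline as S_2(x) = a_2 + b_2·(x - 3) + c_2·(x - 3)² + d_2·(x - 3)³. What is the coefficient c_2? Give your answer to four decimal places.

Write M_i for S''(x_i). With h_i = 2, 1, 1 and divided differences Δ_i = -11/2, 5, -7, the continuity of S' gives the tridiagonal system
  2·M_0 + 6·M_1 + 1·M_2 = 6(Δ_1 - Δ_0) = 63
  1·M_1 + 4·M_2 + 1·M_3 = 6(Δ_2 - Δ_1) = -72
Natural end conditions: M_0 = M_3 = 0.
Forward elimination and back-substitution give M_0 = 0, M_1 = 324/23, M_2 = -495/23, M_3 = 0.
On [3, 4], with S_2(x) = a_2 + b_2·(x - 3) + c_2·(x - 3)² + d_2·(x - 3)³: c_2 = M_2/2 = -495/46, d_2 = (M_3 - M_2)/(6h_2) = 165/46, b_2 = Δ_2 - h_2(2M_2 + M_3)/6 = 4/23.

-10.7609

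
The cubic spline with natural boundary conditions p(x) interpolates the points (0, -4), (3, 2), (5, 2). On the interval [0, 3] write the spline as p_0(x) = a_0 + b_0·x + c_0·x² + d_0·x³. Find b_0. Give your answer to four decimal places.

With m_i denoting the second derivative at x_i, h_i = 3, 2, and Δ_i = (y_(i+1) − y_i)/h_i = 2, 0:
  3·m_0 + 10·m_1 + 2·m_2 = 6(Δ_1 - Δ_0) = -12
Natural end conditions: m_0 = m_2 = 0.
Solving the tridiagonal system: m_0 = 0, m_1 = -6/5, m_2 = 0.
On [0, 3], with p_0(x) = a_0 + b_0·x + c_0·x² + d_0·x³: c_0 = m_0/2 = 0, d_0 = (m_1 - m_0)/(6h_0) = -1/15, b_0 = Δ_0 - h_0(2m_0 + m_1)/6 = 13/5.

2.6000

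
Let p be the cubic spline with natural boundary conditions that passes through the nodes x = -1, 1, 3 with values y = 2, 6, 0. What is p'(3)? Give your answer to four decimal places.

Put M_i = p'' at the i-th knot. Here h = (2, 2) and Δ = (2, -3), so the interior equations h_(i-1)·M_(i-1) + 2(h_(i-1)+h_i)·M_i + h_i·M_(i+1) = 6(Δ_i − Δ_(i-1)) read
  2·M_0 + 8·M_1 + 2·M_2 = 6(Δ_1 - Δ_0) = -30
Natural end conditions: M_0 = M_2 = 0.
Hence M_0 = 0, M_1 = -15/4, M_2 = 0.
On [1, 3], p'(x) = b_1 + 2c_1·(x - 1) + 3d_1·(x - 1)² with b_1 = Δ_1 - h_1(2M_1 + M_2)/6 = -1/2, c_1 = M_1/2 = -15/8, d_1 = (M_2 - M_1)/(6h_1) = 5/16. So p'(3) = -17/4.

-4.2500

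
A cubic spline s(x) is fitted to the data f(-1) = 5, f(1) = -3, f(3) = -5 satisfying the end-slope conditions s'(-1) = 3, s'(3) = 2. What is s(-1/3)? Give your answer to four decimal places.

4.5556

Write σ_i for s''(x_i). With h_i = 2, 2 and divided differences Δ_i = -4, -1, the continuity of s' gives the tridiagonal system
  2·σ_0 + 8·σ_1 + 2·σ_2 = 6(Δ_1 - Δ_0) = 18
Clamped end conditions give two more equations: 2h_0·σ_0 + h_0·σ_1 = 6(Δ_0 - s'(-1)) = -42 and h_1·σ_1 + 2h_1·σ_2 = 6(s'(3) - Δ_1) = 18.
Hence σ_0 = -13, σ_1 = 5, σ_2 = 2.
On [-1, 1], s(x) = 5 + 3·(x + 1) - 13/2·(x + 1)² + 3/2·(x + 1)³.
With (x + 1) = 2/3: s(-1/3) = 41/9.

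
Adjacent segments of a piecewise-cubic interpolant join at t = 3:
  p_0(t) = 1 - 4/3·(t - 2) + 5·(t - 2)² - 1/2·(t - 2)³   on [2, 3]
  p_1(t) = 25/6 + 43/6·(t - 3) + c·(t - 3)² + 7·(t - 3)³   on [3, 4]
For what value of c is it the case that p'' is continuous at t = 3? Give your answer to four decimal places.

3.5000

p_0''(t) = 10 - 3·(t - 2), so p_0''(3) = 7. On the right, p_1''(3) = 2c, so c = 7/2.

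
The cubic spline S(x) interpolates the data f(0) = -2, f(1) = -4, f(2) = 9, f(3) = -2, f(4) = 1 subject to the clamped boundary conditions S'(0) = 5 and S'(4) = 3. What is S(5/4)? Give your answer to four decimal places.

Write M_i for S''(x_i). With h_i = 1, 1, 1, 1 and divided differences Δ_i = -2, 13, -11, 3, the continuity of S' gives the tridiagonal system
  1·M_0 + 4·M_1 + 1·M_2 = 6(Δ_1 - Δ_0) = 90
  1·M_1 + 4·M_2 + 1·M_3 = 6(Δ_2 - Δ_1) = -144
  1·M_2 + 4·M_3 + 1·M_4 = 6(Δ_3 - Δ_2) = 84
Clamped end conditions give two more equations: 2h_0·M_0 + h_0·M_1 = 6(Δ_0 - S'(0)) = -42 and h_3·M_3 + 2h_3·M_4 = 6(S'(4) - Δ_3) = 0.
Solving: M_0 = -1265/28, M_1 = 677/14, M_2 = -233/4, M_3 = 569/14, M_4 = -569/28.
On [1, 2], S(x) = -4 + 369/56·(x - 1) + 677/28·(x - 1)² - 995/56·(x - 1)³.
With (x - 1) = 1/4: S(5/4) = -573/512.

-1.1191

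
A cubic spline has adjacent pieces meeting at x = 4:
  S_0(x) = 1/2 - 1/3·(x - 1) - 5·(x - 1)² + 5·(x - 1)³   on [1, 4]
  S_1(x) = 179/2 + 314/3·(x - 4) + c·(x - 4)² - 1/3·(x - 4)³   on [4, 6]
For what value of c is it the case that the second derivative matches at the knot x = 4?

40

S_0''(x) = -10 + 30·(x - 1), so S_0''(4) = 80. On the right, S_1''(4) = 2c, so c = 40.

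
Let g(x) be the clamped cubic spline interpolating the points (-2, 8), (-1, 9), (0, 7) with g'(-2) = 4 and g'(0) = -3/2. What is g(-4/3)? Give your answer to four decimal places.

Let M_i = g''(x_i). Step sizes h_i = 1, 1; slopes of the chords Δ_i = (y_(i+1) - y_i)/h_i = 1, -2.
  1·M_0 + 4·M_1 + 1·M_2 = 6(Δ_1 - Δ_0) = -18
Clamped end conditions give two more equations: 2h_0·M_0 + h_0·M_1 = 6(Δ_0 - g'(-2)) = -18 and h_1·M_1 + 2h_1·M_2 = 6(g'(0) - Δ_1) = 3.
Solving the tridiagonal system: M_0 = -29/4, M_1 = -7/2, M_2 = 13/4.
On [-2, -1], g(x) = 8 + 4·(x + 2) - 29/8·(x + 2)² + 5/8·(x + 2)³.
With (x + 2) = 2/3: g(-4/3) = 499/54.

9.2407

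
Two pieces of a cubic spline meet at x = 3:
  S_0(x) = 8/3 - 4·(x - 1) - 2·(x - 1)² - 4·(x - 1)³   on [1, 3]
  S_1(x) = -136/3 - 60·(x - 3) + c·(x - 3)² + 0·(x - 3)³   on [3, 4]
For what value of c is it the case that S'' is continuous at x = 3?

-26

S_0''(x) = -4 - 24·(x - 1), so S_0''(3) = -52. On the right, S_1''(3) = 2c, so c = -26.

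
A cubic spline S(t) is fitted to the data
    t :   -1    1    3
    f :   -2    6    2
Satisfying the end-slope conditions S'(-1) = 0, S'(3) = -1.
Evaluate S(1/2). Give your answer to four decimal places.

4.2578

Write σ_i for S''(x_i). With h_i = 2, 2 and divided differences Δ_i = 4, -2, the continuity of S' gives the tridiagonal system
  2·σ_0 + 8·σ_1 + 2·σ_2 = 6(Δ_1 - Δ_0) = -36
Clamped end conditions give two more equations: 2h_0·σ_0 + h_0·σ_1 = 6(Δ_0 - S'(-1)) = 24 and h_1·σ_1 + 2h_1·σ_2 = 6(S'(3) - Δ_1) = 6.
Forward elimination and back-substitution give σ_0 = 41/4, σ_1 = -17/2, σ_2 = 23/4.
On [-1, 1], S(t) = -2 + 0·(t + 1) + 41/8·(t + 1)² - 25/16·(t + 1)³.
With (t + 1) = 3/2: S(1/2) = 545/128.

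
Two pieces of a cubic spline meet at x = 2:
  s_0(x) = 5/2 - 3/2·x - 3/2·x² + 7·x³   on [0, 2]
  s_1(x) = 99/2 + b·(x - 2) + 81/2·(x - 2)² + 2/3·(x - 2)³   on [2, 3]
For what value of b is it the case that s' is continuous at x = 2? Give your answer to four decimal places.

76.5000

s_0'(x) = -3/2 - 3·x + 21·x², so s_0'(2) = 153/2. On the right, s_1'(2) = b, so b = 153/2.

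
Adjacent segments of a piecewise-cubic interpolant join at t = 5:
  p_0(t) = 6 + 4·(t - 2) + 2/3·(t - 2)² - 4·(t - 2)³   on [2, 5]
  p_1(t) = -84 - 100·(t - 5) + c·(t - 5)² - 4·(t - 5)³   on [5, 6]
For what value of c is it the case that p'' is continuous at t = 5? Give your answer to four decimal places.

p_0''(t) = 4/3 - 24·(t - 2), so p_0''(5) = -212/3. On the right, p_1''(5) = 2c, so c = -106/3.

-35.3333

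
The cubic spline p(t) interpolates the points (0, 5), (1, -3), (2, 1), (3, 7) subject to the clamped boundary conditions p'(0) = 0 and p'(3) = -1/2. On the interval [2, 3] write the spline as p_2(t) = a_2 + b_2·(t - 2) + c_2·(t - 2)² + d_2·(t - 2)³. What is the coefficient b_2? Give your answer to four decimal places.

8.9333

Let m_i = p''(x_i). Step sizes h_i = 1, 1, 1; slopes of the chords Δ_i = (y_(i+1) - y_i)/h_i = -8, 4, 6.
  1·m_0 + 4·m_1 + 1·m_2 = 6(Δ_1 - Δ_0) = 72
  1·m_1 + 4·m_2 + 1·m_3 = 6(Δ_2 - Δ_1) = 12
Clamped end conditions give two more equations: 2h_0·m_0 + h_0·m_1 = 6(Δ_0 - p'(0)) = -48 and h_2·m_2 + 2h_2·m_3 = 6(p'(3) - Δ_2) = -39.
Solving the tridiagonal system: m_0 = -563/15, m_1 = 406/15, m_2 = 19/15, m_3 = -302/15.
On [2, 3], with p_2(t) = a_2 + b_2·(t - 2) + c_2·(t - 2)² + d_2·(t - 2)³: c_2 = m_2/2 = 19/30, d_2 = (m_3 - m_2)/(6h_2) = -107/30, b_2 = Δ_2 - h_2(2m_2 + m_3)/6 = 134/15.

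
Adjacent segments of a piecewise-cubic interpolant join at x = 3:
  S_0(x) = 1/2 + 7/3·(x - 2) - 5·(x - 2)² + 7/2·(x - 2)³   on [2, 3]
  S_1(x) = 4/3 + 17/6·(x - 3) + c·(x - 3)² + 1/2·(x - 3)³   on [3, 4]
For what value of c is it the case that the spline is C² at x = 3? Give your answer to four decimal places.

S_0''(x) = -10 + 21·(x - 2), so S_0''(3) = 11. On the right, S_1''(3) = 2c, so c = 11/2.

5.5000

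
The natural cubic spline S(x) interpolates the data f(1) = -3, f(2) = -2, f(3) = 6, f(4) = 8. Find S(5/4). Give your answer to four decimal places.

-3.2813

Write M_i for S''(x_i). With h_i = 1, 1, 1 and divided differences Δ_i = 1, 8, 2, the continuity of S' gives the tridiagonal system
  1·M_0 + 4·M_1 + 1·M_2 = 6(Δ_1 - Δ_0) = 42
  1·M_1 + 4·M_2 + 1·M_3 = 6(Δ_2 - Δ_1) = -36
Natural end conditions: M_0 = M_3 = 0.
Forward elimination and back-substitution give M_0 = 0, M_1 = 68/5, M_2 = -62/5, M_3 = 0.
On [1, 2], S(x) = -3 - 19/15·(x - 1) + 0·(x - 1)² + 34/15·(x - 1)³.
With (x - 1) = 1/4: S(5/4) = -105/32.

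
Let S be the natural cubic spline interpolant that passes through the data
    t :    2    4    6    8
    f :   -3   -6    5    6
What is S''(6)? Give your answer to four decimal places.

With m_i denoting the second derivative at x_i, h_i = 2, 2, 2, and Δ_i = (y_(i+1) − y_i)/h_i = -3/2, 11/2, 1/2:
  2·m_0 + 8·m_1 + 2·m_2 = 6(Δ_1 - Δ_0) = 42
  2·m_1 + 8·m_2 + 2·m_3 = 6(Δ_2 - Δ_1) = -30
Natural end conditions: m_0 = m_3 = 0.
Hence m_0 = 0, m_1 = 33/5, m_2 = -27/5, m_3 = 0.

-5.4000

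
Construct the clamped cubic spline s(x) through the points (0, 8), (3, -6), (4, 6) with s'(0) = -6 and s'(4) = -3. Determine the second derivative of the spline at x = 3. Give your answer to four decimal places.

With M_i denoting the second derivative at x_i, h_i = 3, 1, and Δ_i = (y_(i+1) − y_i)/h_i = -14/3, 12:
  3·M_0 + 8·M_1 + 1·M_2 = 6(Δ_1 - Δ_0) = 100
Clamped end conditions give two more equations: 2h_0·M_0 + h_0·M_1 = 6(Δ_0 - s'(0)) = 8 and h_1·M_1 + 2h_1·M_2 = 6(s'(4) - Δ_1) = -90.
Solving the tridiagonal system: M_0 = -125/12, M_1 = 47/2, M_2 = -227/4.

23.5000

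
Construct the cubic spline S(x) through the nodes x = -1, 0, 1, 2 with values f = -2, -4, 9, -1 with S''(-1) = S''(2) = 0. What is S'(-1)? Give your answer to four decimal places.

-7.5333

Let M_i = S''(x_i). Step sizes h_i = 1, 1, 1; slopes of the chords Δ_i = (y_(i+1) - y_i)/h_i = -2, 13, -10.
  1·M_0 + 4·M_1 + 1·M_2 = 6(Δ_1 - Δ_0) = 90
  1·M_1 + 4·M_2 + 1·M_3 = 6(Δ_2 - Δ_1) = -138
Natural end conditions: M_0 = M_3 = 0.
Solving: M_0 = 0, M_1 = 166/5, M_2 = -214/5, M_3 = 0.
On [-1, 0], S'(x) = b_0 + 2c_0·(x + 1) + 3d_0·(x + 1)² with b_0 = Δ_0 - h_0(2M_0 + M_1)/6 = -113/15, c_0 = M_0/2 = 0, d_0 = (M_1 - M_0)/(6h_0) = 83/15. So S'(-1) = -113/15.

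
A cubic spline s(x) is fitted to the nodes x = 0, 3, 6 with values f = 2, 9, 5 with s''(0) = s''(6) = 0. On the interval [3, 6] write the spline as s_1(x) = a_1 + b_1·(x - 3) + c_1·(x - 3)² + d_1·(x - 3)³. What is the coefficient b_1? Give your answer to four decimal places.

Put m_i = s'' at the i-th knot. Here h = (3, 3) and Δ = (7/3, -4/3), so the interior equations h_(i-1)·m_(i-1) + 2(h_(i-1)+h_i)·m_i + h_i·m_(i+1) = 6(Δ_i − Δ_(i-1)) read
  3·m_0 + 12·m_1 + 3·m_2 = 6(Δ_1 - Δ_0) = -22
Natural end conditions: m_0 = m_2 = 0.
Solving: m_0 = 0, m_1 = -11/6, m_2 = 0.
On [3, 6], with s_1(x) = a_1 + b_1·(x - 3) + c_1·(x - 3)² + d_1·(x - 3)³: c_1 = m_1/2 = -11/12, d_1 = (m_2 - m_1)/(6h_1) = 11/108, b_1 = Δ_1 - h_1(2m_1 + m_2)/6 = 1/2.

0.5000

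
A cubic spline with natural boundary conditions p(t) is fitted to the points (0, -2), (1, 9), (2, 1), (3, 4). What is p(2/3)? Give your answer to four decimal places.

7.4815

Put M_i = p'' at the i-th knot. Here h = (1, 1, 1) and Δ = (11, -8, 3), so the interior equations h_(i-1)·M_(i-1) + 2(h_(i-1)+h_i)·M_i + h_i·M_(i+1) = 6(Δ_i − Δ_(i-1)) read
  1·M_0 + 4·M_1 + 1·M_2 = 6(Δ_1 - Δ_0) = -114
  1·M_1 + 4·M_2 + 1·M_3 = 6(Δ_2 - Δ_1) = 66
Natural end conditions: M_0 = M_3 = 0.
Forward elimination and back-substitution give M_0 = 0, M_1 = -174/5, M_2 = 126/5, M_3 = 0.
On [0, 1], p(t) = -2 + 84/5·t + 0·t² - 29/5·t³.
With t = 2/3: p(2/3) = 202/27.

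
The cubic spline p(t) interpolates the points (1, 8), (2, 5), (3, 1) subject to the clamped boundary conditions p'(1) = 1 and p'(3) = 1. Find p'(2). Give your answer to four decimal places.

With M_i denoting the second derivative at x_i, h_i = 1, 1, and Δ_i = (y_(i+1) − y_i)/h_i = -3, -4:
  1·M_0 + 4·M_1 + 1·M_2 = 6(Δ_1 - Δ_0) = -6
Clamped end conditions give two more equations: 2h_0·M_0 + h_0·M_1 = 6(Δ_0 - p'(1)) = -24 and h_1·M_1 + 2h_1·M_2 = 6(p'(3) - Δ_1) = 30.
Hence M_0 = -21/2, M_1 = -3, M_2 = 33/2.
On [2, 3], p'(t) = b_1 + 2c_1·(t - 2) + 3d_1·(t - 2)² with b_1 = Δ_1 - h_1(2M_1 + M_2)/6 = -23/4, c_1 = M_1/2 = -3/2, d_1 = (M_2 - M_1)/(6h_1) = 13/4. So p'(2) = -23/4.

-5.7500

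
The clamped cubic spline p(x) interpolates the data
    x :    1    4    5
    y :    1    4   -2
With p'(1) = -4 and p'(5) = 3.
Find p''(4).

Write M_i for p''(x_i). With h_i = 3, 1 and divided differences Δ_i = 1, -6, the continuity of p' gives the tridiagonal system
  3·M_0 + 8·M_1 + 1·M_2 = 6(Δ_1 - Δ_0) = -42
Clamped end conditions give two more equations: 2h_0·M_0 + h_0·M_1 = 6(Δ_0 - p'(1)) = 30 and h_1·M_1 + 2h_1·M_2 = 6(p'(5) - Δ_1) = 54.
Solving: M_0 = 12, M_1 = -14, M_2 = 34.

-14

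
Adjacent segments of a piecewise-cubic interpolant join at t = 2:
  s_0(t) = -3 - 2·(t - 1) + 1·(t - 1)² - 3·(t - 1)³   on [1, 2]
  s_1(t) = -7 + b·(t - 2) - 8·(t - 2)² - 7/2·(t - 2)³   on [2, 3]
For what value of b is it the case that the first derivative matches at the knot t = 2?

-9

s_0'(t) = -2 + 2·(t - 1) - 9·(t - 1)², so s_0'(2) = -9. On the right, s_1'(2) = b, so b = -9.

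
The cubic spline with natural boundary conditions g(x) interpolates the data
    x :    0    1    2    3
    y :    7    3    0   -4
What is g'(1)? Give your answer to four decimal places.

Let M_i = g''(x_i). Step sizes h_i = 1, 1, 1; slopes of the chords Δ_i = (y_(i+1) - y_i)/h_i = -4, -3, -4.
  1·M_0 + 4·M_1 + 1·M_2 = 6(Δ_1 - Δ_0) = 6
  1·M_1 + 4·M_2 + 1·M_3 = 6(Δ_2 - Δ_1) = -6
Natural end conditions: M_0 = M_3 = 0.
Solving the tridiagonal system: M_0 = 0, M_1 = 2, M_2 = -2, M_3 = 0.
On [1, 2], g'(x) = b_1 + 2c_1·(x - 1) + 3d_1·(x - 1)² with b_1 = Δ_1 - h_1(2M_1 + M_2)/6 = -10/3, c_1 = M_1/2 = 1, d_1 = (M_2 - M_1)/(6h_1) = -2/3. So g'(1) = -10/3.

-3.3333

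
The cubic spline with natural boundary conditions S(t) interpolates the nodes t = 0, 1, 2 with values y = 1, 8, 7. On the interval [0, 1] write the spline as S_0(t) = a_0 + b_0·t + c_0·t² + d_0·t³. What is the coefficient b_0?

9

With M_i denoting the second derivative at x_i, h_i = 1, 1, and Δ_i = (y_(i+1) − y_i)/h_i = 7, -1:
  1·M_0 + 4·M_1 + 1·M_2 = 6(Δ_1 - Δ_0) = -48
Natural end conditions: M_0 = M_2 = 0.
Forward elimination and back-substitution give M_0 = 0, M_1 = -12, M_2 = 0.
On [0, 1], with S_0(t) = a_0 + b_0·t + c_0·t² + d_0·t³: c_0 = M_0/2 = 0, d_0 = (M_1 - M_0)/(6h_0) = -2, b_0 = Δ_0 - h_0(2M_0 + M_1)/6 = 9.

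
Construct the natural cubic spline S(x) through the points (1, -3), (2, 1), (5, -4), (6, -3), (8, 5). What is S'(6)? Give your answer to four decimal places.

Let M_i = S''(x_i). Step sizes h_i = 1, 3, 1, 2; slopes of the chords Δ_i = (y_(i+1) - y_i)/h_i = 4, -5/3, 1, 4.
  1·M_0 + 8·M_1 + 3·M_2 = 6(Δ_1 - Δ_0) = -34
  3·M_1 + 8·M_2 + 1·M_3 = 6(Δ_2 - Δ_1) = 16
  1·M_2 + 6·M_3 + 2·M_4 = 6(Δ_3 - Δ_2) = 18
Natural end conditions: M_0 = M_4 = 0.
Solving the tridiagonal system: M_0 = 0, M_1 = -916/161, M_2 = 618/161, M_3 = 380/161, M_4 = 0.
On [6, 8], S'(x) = b_3 + 2c_3·(x - 6) + 3d_3·(x - 6)² with b_3 = Δ_3 - h_3(2M_3 + M_4)/6 = 1172/483, c_3 = M_3/2 = 190/161, d_3 = (M_4 - M_3)/(6h_3) = -95/483. So S'(6) = 1172/483.

2.4265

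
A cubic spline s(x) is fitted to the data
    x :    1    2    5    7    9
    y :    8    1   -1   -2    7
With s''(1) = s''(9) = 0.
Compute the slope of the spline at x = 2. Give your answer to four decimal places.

Write M_i for s''(x_i). With h_i = 1, 3, 2, 2 and divided differences Δ_i = -7, -2/3, -1/2, 9/2, the continuity of s' gives the tridiagonal system
  1·M_0 + 8·M_1 + 3·M_2 = 6(Δ_1 - Δ_0) = 38
  3·M_1 + 10·M_2 + 2·M_3 = 6(Δ_2 - Δ_1) = 1
  2·M_2 + 8·M_3 + 2·M_4 = 6(Δ_3 - Δ_2) = 30
Natural end conditions: M_0 = M_4 = 0.
Hence M_0 = 0, M_1 = 761/134, M_2 = -166/67, M_3 = 1171/268, M_4 = 0.
On [2, 5], s'(x) = b_1 + 2c_1·(x - 2) + 3d_1·(x - 2)² with b_1 = Δ_1 - h_1(2M_1 + M_2)/6 = -2053/402, c_1 = M_1/2 = 761/268, d_1 = (M_2 - M_1)/(6h_1) = -1093/2412. So s'(2) = -2053/402.

-5.1070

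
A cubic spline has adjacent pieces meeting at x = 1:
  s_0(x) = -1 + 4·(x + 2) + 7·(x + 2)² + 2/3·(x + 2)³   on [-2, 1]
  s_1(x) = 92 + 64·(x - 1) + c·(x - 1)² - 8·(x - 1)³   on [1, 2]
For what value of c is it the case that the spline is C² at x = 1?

13

s_0''(x) = 14 + 4·(x + 2), so s_0''(1) = 26. On the right, s_1''(1) = 2c, so c = 13.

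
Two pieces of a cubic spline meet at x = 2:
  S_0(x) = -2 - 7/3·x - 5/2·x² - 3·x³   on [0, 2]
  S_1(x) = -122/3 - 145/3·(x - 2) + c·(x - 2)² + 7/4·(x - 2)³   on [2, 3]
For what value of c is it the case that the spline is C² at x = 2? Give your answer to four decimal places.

-20.5000

S_0''(x) = -5 - 18·x, so S_0''(2) = -41. On the right, S_1''(2) = 2c, so c = -41/2.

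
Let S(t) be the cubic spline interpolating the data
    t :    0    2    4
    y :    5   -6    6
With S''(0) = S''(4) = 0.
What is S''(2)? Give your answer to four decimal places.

With m_i denoting the second derivative at x_i, h_i = 2, 2, and Δ_i = (y_(i+1) − y_i)/h_i = -11/2, 6:
  2·m_0 + 8·m_1 + 2·m_2 = 6(Δ_1 - Δ_0) = 69
Natural end conditions: m_0 = m_2 = 0.
Solving: m_0 = 0, m_1 = 69/8, m_2 = 0.

8.6250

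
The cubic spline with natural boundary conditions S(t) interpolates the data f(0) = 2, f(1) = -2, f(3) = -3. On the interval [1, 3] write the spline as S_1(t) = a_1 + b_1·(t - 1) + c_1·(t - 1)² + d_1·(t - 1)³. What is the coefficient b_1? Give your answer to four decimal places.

-2.8333

Put σ_i = S'' at the i-th knot. Here h = (1, 2) and Δ = (-4, -1/2), so the interior equations h_(i-1)·σ_(i-1) + 2(h_(i-1)+h_i)·σ_i + h_i·σ_(i+1) = 6(Δ_i − Δ_(i-1)) read
  1·σ_0 + 6·σ_1 + 2·σ_2 = 6(Δ_1 - Δ_0) = 21
Natural end conditions: σ_0 = σ_2 = 0.
Hence σ_0 = 0, σ_1 = 7/2, σ_2 = 0.
On [1, 3], with S_1(t) = a_1 + b_1·(t - 1) + c_1·(t - 1)² + d_1·(t - 1)³: c_1 = σ_1/2 = 7/4, d_1 = (σ_2 - σ_1)/(6h_1) = -7/24, b_1 = Δ_1 - h_1(2σ_1 + σ_2)/6 = -17/6.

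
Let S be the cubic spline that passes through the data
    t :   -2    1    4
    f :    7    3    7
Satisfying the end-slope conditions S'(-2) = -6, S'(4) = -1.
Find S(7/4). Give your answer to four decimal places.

Put m_i = S'' at the i-th knot. Here h = (3, 3) and Δ = (-4/3, 4/3), so the interior equations h_(i-1)·m_(i-1) + 2(h_(i-1)+h_i)·m_i + h_i·m_(i+1) = 6(Δ_i − Δ_(i-1)) read
  3·m_0 + 12·m_1 + 3·m_2 = 6(Δ_1 - Δ_0) = 16
Clamped end conditions give two more equations: 2h_0·m_0 + h_0·m_1 = 6(Δ_0 - S'(-2)) = 28 and h_1·m_1 + 2h_1·m_2 = 6(S'(4) - Δ_1) = -14.
Hence m_0 = 25/6, m_1 = 1, m_2 = -17/6.
On [1, 4], S(t) = 3 + 7/4·(t - 1) + 1/2·(t - 1)² - 23/108·(t - 1)³.
With (t - 1) = 3/4: S(7/4) = 1153/256.

4.5039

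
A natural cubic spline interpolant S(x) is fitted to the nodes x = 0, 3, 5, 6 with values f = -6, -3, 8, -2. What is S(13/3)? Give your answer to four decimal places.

With m_i denoting the second derivative at x_i, h_i = 3, 2, 1, and Δ_i = (y_(i+1) − y_i)/h_i = 1, 11/2, -10:
  3·m_0 + 10·m_1 + 2·m_2 = 6(Δ_1 - Δ_0) = 27
  2·m_1 + 6·m_2 + 1·m_3 = 6(Δ_2 - Δ_1) = -93
Natural end conditions: m_0 = m_3 = 0.
Solving the tridiagonal system: m_0 = 0, m_1 = 87/14, m_2 = -123/7, m_3 = 0.
On [3, 5], S(x) = -3 + 101/14·(x - 3) + 87/28·(x - 3)² - 111/56·(x - 3)³.
With (x - 3) = 4/3: S(13/3) = 67/9.

7.4444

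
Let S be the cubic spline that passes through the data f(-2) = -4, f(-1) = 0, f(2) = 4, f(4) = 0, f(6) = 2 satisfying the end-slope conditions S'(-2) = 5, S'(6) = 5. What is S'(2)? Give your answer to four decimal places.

Write σ_i for S''(x_i). With h_i = 1, 3, 2, 2 and divided differences Δ_i = 4, 4/3, -2, 1, the continuity of S' gives the tridiagonal system
  1·σ_0 + 8·σ_1 + 3·σ_2 = 6(Δ_1 - Δ_0) = -16
  3·σ_1 + 10·σ_2 + 2·σ_3 = 6(Δ_2 - Δ_1) = -20
  2·σ_2 + 8·σ_3 + 2·σ_4 = 6(Δ_3 - Δ_2) = 18
Clamped end conditions give two more equations: 2h_0·σ_0 + h_0·σ_1 = 6(Δ_0 - S'(-2)) = -6 and h_3·σ_3 + 2h_3·σ_4 = 6(S'(6) - Δ_3) = 24.
Solving: σ_0 = -365/144, σ_1 = -67/72, σ_2 = -289/144, σ_3 = 103/72, σ_4 = 761/144.
On [2, 4], S'(x) = b_2 + 2c_2·(x - 2) + 3d_2·(x - 2)² with b_2 = Δ_2 - h_2(2σ_2 + σ_3)/6 = -41/36, c_2 = σ_2/2 = -289/288, d_2 = (σ_3 - σ_2)/(6h_2) = 55/192. So S'(2) = -41/36.

-1.1389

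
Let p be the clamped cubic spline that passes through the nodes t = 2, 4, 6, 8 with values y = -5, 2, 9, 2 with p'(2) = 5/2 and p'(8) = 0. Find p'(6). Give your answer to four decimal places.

Put M_i = p'' at the i-th knot. Here h = (2, 2, 2) and Δ = (7/2, 7/2, -7/2), so the interior equations h_(i-1)·M_(i-1) + 2(h_(i-1)+h_i)·M_i + h_i·M_(i+1) = 6(Δ_i − Δ_(i-1)) read
  2·M_0 + 8·M_1 + 2·M_2 = 6(Δ_1 - Δ_0) = 0
  2·M_1 + 8·M_2 + 2·M_3 = 6(Δ_2 - Δ_1) = -42
Clamped end conditions give two more equations: 2h_0·M_0 + h_0·M_1 = 6(Δ_0 - p'(2)) = 6 and h_2·M_2 + 2h_2·M_3 = 6(p'(8) - Δ_2) = 21.
Hence M_0 = 17/30, M_1 = 28/15, M_2 = -241/30, M_3 = 139/15.
On [6, 8], p'(t) = b_2 + 2c_2·(t - 6) + 3d_2·(t - 6)² with b_2 = Δ_2 - h_2(2M_2 + M_3)/6 = -37/30, c_2 = M_2/2 = -241/60, d_2 = (M_3 - M_2)/(6h_2) = 173/120. So p'(6) = -37/30.

-1.2333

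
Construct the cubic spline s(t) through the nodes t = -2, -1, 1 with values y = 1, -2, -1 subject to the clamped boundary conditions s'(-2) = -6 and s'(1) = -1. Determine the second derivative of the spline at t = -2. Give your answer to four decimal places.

7.1667

With m_i denoting the second derivative at x_i, h_i = 1, 2, and Δ_i = (y_(i+1) − y_i)/h_i = -3, 1/2:
  1·m_0 + 6·m_1 + 2·m_2 = 6(Δ_1 - Δ_0) = 21
Clamped end conditions give two more equations: 2h_0·m_0 + h_0·m_1 = 6(Δ_0 - s'(-2)) = 18 and h_1·m_1 + 2h_1·m_2 = 6(s'(1) - Δ_1) = -9.
Forward elimination and back-substitution give m_0 = 43/6, m_1 = 11/3, m_2 = -49/12.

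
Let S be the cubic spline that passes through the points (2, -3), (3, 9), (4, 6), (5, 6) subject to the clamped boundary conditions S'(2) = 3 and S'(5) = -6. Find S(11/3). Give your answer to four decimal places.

With m_i denoting the second derivative at x_i, h_i = 1, 1, 1, and Δ_i = (y_(i+1) − y_i)/h_i = 12, -3, 0:
  1·m_0 + 4·m_1 + 1·m_2 = 6(Δ_1 - Δ_0) = -90
  1·m_1 + 4·m_2 + 1·m_3 = 6(Δ_2 - Δ_1) = 18
Clamped end conditions give two more equations: 2h_0·m_0 + h_0·m_1 = 6(Δ_0 - S'(2)) = 54 and h_2·m_2 + 2h_2·m_3 = 6(S'(5) - Δ_2) = -36.
Forward elimination and back-substitution give m_0 = 234/5, m_1 = -198/5, m_2 = 108/5, m_3 = -144/5.
On [3, 4], S(x) = 9 + 33/5·(x - 3) - 99/5·(x - 3)² + 51/5·(x - 3)³.
With (x - 3) = 2/3: S(11/3) = 343/45.

7.6222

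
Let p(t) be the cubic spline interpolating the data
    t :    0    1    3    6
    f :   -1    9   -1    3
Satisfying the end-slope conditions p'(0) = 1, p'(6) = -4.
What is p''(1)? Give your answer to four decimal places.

With σ_i denoting the second derivative at x_i, h_i = 1, 2, 3, and Δ_i = (y_(i+1) − y_i)/h_i = 10, -5, 4/3:
  1·σ_0 + 6·σ_1 + 2·σ_2 = 6(Δ_1 - Δ_0) = -90
  2·σ_1 + 10·σ_2 + 3·σ_3 = 6(Δ_2 - Δ_1) = 38
Clamped end conditions give two more equations: 2h_0·σ_0 + h_0·σ_1 = 6(Δ_0 - p'(0)) = 54 and h_2·σ_2 + 2h_2·σ_3 = 6(p'(6) - Δ_2) = -32.
Solving: σ_0 = 758/19, σ_1 = -490/19, σ_2 = 236/19, σ_3 = -658/57.

-25.7895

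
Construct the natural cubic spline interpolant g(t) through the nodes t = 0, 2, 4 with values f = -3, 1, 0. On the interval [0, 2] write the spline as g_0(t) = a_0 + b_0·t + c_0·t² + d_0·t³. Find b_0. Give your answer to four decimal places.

2.6250

With M_i denoting the second derivative at x_i, h_i = 2, 2, and Δ_i = (y_(i+1) − y_i)/h_i = 2, -1/2:
  2·M_0 + 8·M_1 + 2·M_2 = 6(Δ_1 - Δ_0) = -15
Natural end conditions: M_0 = M_2 = 0.
Solving the tridiagonal system: M_0 = 0, M_1 = -15/8, M_2 = 0.
On [0, 2], with g_0(t) = a_0 + b_0·t + c_0·t² + d_0·t³: c_0 = M_0/2 = 0, d_0 = (M_1 - M_0)/(6h_0) = -5/32, b_0 = Δ_0 - h_0(2M_0 + M_1)/6 = 21/8.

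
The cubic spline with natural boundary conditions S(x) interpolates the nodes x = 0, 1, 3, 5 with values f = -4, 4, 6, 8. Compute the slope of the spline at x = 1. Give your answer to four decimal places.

5.4545

With M_i denoting the second derivative at x_i, h_i = 1, 2, 2, and Δ_i = (y_(i+1) − y_i)/h_i = 8, 1, 1:
  1·M_0 + 6·M_1 + 2·M_2 = 6(Δ_1 - Δ_0) = -42
  2·M_1 + 8·M_2 + 2·M_3 = 6(Δ_2 - Δ_1) = 0
Natural end conditions: M_0 = M_3 = 0.
Solving: M_0 = 0, M_1 = -84/11, M_2 = 21/11, M_3 = 0.
On [1, 3], S'(x) = b_1 + 2c_1·(x - 1) + 3d_1·(x - 1)² with b_1 = Δ_1 - h_1(2M_1 + M_2)/6 = 60/11, c_1 = M_1/2 = -42/11, d_1 = (M_2 - M_1)/(6h_1) = 35/44. So S'(1) = 60/11.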